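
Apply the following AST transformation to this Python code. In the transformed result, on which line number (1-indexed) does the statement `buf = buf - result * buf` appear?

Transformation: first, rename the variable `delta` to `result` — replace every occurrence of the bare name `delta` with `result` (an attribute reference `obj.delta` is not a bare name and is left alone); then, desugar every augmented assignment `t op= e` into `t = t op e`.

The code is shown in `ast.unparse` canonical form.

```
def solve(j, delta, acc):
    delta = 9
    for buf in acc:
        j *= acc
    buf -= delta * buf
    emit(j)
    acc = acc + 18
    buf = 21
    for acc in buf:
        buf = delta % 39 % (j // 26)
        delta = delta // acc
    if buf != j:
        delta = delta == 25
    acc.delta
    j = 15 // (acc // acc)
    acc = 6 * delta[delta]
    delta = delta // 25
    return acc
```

5

Transformed code:
def solve(j, result, acc):
    result = 9
    for buf in acc:
        j = j * acc
    buf = buf - result * buf
    emit(j)
    acc = acc + 18
    buf = 21
    for acc in buf:
        buf = result % 39 % (j // 26)
        result = result // acc
    if buf != j:
        result = result == 25
    acc.delta
    j = 15 // (acc // acc)
    acc = 6 * result[result]
    result = result // 25
    return acc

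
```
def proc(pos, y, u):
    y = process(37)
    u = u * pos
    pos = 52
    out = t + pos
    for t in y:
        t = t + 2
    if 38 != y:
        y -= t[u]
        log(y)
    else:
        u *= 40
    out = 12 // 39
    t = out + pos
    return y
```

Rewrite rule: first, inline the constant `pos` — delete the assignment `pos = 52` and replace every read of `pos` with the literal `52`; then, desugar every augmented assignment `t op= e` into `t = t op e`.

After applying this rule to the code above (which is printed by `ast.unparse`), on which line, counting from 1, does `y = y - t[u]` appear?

8

Transformed code:
def proc(pos, y, u):
    y = process(37)
    u = u * 52
    out = t + 52
    for t in y:
        t = t + 2
    if 38 != y:
        y = y - t[u]
        log(y)
    else:
        u = u * 40
    out = 12 // 39
    t = out + 52
    return y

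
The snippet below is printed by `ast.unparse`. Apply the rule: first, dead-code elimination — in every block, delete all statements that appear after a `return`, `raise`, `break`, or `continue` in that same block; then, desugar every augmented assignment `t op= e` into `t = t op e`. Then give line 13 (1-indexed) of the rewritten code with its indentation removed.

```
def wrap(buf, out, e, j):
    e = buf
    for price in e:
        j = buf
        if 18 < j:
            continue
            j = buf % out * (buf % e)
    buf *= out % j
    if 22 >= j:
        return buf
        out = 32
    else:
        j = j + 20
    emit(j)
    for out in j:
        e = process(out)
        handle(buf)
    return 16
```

Transformed code:
def wrap(buf, out, e, j):
    e = buf
    for price in e:
        j = buf
        if 18 < j:
            continue
    buf = buf * (out % j)
    if 22 >= j:
        return buf
    else:
        j = j + 20
    emit(j)
    for out in j:
        e = process(out)
        handle(buf)
    return 16

for out in j:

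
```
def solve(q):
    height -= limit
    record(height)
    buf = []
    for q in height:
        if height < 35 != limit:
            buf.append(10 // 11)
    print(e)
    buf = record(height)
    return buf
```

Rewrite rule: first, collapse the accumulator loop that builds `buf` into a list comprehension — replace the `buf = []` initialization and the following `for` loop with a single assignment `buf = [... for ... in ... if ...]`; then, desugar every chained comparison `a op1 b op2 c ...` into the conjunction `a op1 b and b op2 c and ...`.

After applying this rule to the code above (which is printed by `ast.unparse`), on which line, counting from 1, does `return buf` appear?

7

Transformed code:
def solve(q):
    height -= limit
    record(height)
    buf = [10 // 11 for q in height if height < 35 and 35 != limit]
    print(e)
    buf = record(height)
    return buf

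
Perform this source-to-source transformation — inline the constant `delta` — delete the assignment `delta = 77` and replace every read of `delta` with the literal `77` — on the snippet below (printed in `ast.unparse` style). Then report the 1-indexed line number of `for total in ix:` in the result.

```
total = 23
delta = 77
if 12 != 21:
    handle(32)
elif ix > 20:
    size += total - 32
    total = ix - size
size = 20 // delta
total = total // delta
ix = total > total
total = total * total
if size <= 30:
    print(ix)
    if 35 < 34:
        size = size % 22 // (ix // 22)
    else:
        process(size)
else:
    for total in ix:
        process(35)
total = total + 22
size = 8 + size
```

Transformed code:
total = 23
if 12 != 21:
    handle(32)
elif ix > 20:
    size += total - 32
    total = ix - size
size = 20 // 77
total = total // 77
ix = total > total
total = total * total
if size <= 30:
    print(ix)
    if 35 < 34:
        size = size % 22 // (ix // 22)
    else:
        process(size)
else:
    for total in ix:
        process(35)
total = total + 22
size = 8 + size

18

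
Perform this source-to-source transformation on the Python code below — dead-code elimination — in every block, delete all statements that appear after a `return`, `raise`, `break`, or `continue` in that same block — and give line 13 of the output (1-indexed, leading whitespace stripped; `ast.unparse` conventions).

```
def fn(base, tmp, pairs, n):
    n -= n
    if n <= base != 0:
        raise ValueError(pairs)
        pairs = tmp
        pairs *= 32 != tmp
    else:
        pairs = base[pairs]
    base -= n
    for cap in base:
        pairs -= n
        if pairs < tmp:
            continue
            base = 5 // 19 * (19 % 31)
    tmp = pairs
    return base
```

Transformed code:
def fn(base, tmp, pairs, n):
    n -= n
    if n <= base != 0:
        raise ValueError(pairs)
    else:
        pairs = base[pairs]
    base -= n
    for cap in base:
        pairs -= n
        if pairs < tmp:
            continue
    tmp = pairs
    return base

return base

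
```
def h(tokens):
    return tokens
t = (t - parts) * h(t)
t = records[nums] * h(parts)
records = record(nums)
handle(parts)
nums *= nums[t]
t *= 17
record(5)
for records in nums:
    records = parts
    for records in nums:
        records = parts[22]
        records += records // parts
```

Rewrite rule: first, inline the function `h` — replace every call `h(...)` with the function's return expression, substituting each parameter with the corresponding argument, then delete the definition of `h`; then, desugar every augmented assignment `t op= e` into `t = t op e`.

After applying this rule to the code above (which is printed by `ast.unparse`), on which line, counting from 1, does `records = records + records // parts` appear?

12

Transformed code:
t = (t - parts) * t
t = records[nums] * parts
records = record(nums)
handle(parts)
nums = nums * nums[t]
t = t * 17
record(5)
for records in nums:
    records = parts
    for records in nums:
        records = parts[22]
        records = records + records // parts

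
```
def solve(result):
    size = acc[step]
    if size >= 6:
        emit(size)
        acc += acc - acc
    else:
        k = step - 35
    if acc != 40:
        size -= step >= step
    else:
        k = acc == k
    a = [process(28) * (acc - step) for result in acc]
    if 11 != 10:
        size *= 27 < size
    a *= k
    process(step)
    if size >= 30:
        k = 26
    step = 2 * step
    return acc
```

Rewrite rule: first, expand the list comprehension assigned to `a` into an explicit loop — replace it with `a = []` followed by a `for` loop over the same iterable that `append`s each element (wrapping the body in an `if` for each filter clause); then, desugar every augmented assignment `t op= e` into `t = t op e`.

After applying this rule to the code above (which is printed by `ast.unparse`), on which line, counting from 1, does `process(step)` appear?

Transformed code:
def solve(result):
    size = acc[step]
    if size >= 6:
        emit(size)
        acc = acc + (acc - acc)
    else:
        k = step - 35
    if acc != 40:
        size = size - (step >= step)
    else:
        k = acc == k
    a = []
    for result in acc:
        a.append(process(28) * (acc - step))
    if 11 != 10:
        size = size * (27 < size)
    a = a * k
    process(step)
    if size >= 30:
        k = 26
    step = 2 * step
    return acc

18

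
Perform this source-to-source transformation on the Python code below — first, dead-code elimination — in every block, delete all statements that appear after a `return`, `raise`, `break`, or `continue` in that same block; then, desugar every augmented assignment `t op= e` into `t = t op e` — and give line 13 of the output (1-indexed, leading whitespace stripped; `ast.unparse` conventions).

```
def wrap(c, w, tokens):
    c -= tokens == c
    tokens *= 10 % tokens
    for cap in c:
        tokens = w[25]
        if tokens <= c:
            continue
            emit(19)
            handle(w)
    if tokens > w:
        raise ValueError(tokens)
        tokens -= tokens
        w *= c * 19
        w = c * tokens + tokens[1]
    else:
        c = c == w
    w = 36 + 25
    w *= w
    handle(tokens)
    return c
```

Transformed code:
def wrap(c, w, tokens):
    c = c - (tokens == c)
    tokens = tokens * (10 % tokens)
    for cap in c:
        tokens = w[25]
        if tokens <= c:
            continue
    if tokens > w:
        raise ValueError(tokens)
    else:
        c = c == w
    w = 36 + 25
    w = w * w
    handle(tokens)
    return c

w = w * w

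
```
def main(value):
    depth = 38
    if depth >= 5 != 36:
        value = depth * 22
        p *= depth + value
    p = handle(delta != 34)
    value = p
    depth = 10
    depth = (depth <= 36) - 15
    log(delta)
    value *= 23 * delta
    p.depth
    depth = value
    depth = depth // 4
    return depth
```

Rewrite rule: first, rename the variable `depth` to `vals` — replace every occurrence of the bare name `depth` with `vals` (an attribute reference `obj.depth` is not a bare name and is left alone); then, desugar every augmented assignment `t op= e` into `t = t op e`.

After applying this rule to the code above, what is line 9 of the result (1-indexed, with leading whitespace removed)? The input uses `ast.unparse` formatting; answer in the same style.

Transformed code:
def main(value):
    vals = 38
    if vals >= 5 != 36:
        value = vals * 22
        p = p * (vals + value)
    p = handle(delta != 34)
    value = p
    vals = 10
    vals = (vals <= 36) - 15
    log(delta)
    value = value * (23 * delta)
    p.depth
    vals = value
    vals = vals // 4
    return vals

vals = (vals <= 36) - 15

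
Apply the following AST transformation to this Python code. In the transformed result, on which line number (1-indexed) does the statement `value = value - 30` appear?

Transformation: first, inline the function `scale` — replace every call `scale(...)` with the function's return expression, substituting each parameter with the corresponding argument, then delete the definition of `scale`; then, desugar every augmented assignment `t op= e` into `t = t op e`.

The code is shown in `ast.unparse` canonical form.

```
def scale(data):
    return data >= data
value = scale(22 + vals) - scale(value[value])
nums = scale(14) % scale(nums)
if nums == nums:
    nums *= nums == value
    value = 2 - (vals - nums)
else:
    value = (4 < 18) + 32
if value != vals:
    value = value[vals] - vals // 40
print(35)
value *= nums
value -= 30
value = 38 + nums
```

Transformed code:
value = (22 + vals >= 22 + vals) - (value[value] >= value[value])
nums = (14 >= 14) % (nums >= nums)
if nums == nums:
    nums = nums * (nums == value)
    value = 2 - (vals - nums)
else:
    value = (4 < 18) + 32
if value != vals:
    value = value[vals] - vals // 40
print(35)
value = value * nums
value = value - 30
value = 38 + nums

12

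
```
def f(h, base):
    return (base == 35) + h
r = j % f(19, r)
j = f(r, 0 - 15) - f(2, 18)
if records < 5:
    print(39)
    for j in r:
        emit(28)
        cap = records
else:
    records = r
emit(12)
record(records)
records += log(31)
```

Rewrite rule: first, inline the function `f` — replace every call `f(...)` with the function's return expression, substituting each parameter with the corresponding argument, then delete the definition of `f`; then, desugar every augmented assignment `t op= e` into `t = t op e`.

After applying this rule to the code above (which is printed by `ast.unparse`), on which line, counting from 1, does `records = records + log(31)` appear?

Transformed code:
r = j % ((r == 35) + 19)
j = (0 - 15 == 35) + r - ((18 == 35) + 2)
if records < 5:
    print(39)
    for j in r:
        emit(28)
        cap = records
else:
    records = r
emit(12)
record(records)
records = records + log(31)

12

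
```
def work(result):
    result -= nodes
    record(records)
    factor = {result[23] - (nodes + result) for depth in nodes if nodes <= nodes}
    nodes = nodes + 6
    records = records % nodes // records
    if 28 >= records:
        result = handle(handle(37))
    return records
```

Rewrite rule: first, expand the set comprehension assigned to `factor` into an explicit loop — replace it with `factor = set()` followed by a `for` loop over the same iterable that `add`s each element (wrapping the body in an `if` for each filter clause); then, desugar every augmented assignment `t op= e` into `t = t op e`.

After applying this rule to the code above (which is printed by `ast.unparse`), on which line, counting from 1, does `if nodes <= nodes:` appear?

6

Transformed code:
def work(result):
    result = result - nodes
    record(records)
    factor = set()
    for depth in nodes:
        if nodes <= nodes:
            factor.add(result[23] - (nodes + result))
    nodes = nodes + 6
    records = records % nodes // records
    if 28 >= records:
        result = handle(handle(37))
    return records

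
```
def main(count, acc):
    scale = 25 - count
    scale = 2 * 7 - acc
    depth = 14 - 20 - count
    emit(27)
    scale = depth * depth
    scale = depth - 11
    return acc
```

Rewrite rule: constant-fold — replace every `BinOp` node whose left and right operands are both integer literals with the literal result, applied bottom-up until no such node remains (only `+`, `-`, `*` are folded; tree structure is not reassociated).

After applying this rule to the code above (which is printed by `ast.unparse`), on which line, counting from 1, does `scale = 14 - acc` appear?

Transformed code:
def main(count, acc):
    scale = 25 - count
    scale = 14 - acc
    depth = -6 - count
    emit(27)
    scale = depth * depth
    scale = depth - 11
    return acc

3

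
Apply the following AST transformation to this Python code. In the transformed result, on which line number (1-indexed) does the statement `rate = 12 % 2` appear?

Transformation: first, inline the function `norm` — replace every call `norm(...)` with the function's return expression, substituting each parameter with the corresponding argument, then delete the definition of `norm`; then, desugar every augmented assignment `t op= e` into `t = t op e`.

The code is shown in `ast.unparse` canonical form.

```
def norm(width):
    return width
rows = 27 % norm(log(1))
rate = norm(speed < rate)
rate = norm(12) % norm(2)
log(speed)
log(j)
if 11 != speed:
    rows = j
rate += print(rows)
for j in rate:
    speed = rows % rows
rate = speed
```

3

Transformed code:
rows = 27 % log(1)
rate = speed < rate
rate = 12 % 2
log(speed)
log(j)
if 11 != speed:
    rows = j
rate = rate + print(rows)
for j in rate:
    speed = rows % rows
rate = speed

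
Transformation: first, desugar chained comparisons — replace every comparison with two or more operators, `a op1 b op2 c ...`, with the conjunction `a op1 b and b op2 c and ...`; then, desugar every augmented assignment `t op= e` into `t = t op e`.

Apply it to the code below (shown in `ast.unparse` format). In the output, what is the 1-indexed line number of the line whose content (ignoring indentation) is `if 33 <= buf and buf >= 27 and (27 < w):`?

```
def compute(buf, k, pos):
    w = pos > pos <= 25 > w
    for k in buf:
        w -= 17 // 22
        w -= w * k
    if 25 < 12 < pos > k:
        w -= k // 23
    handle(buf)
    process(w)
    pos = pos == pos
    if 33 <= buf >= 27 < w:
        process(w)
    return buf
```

11

Transformed code:
def compute(buf, k, pos):
    w = pos > pos and pos <= 25 and (25 > w)
    for k in buf:
        w = w - 17 // 22
        w = w - w * k
    if 25 < 12 and 12 < pos and (pos > k):
        w = w - k // 23
    handle(buf)
    process(w)
    pos = pos == pos
    if 33 <= buf and buf >= 27 and (27 < w):
        process(w)
    return buf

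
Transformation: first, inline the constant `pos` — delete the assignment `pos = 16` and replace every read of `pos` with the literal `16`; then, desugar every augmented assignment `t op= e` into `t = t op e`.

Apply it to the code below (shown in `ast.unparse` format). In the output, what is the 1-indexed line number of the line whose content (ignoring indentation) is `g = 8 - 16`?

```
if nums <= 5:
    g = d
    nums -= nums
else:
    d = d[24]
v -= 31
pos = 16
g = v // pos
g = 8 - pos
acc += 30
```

Transformed code:
if nums <= 5:
    g = d
    nums = nums - nums
else:
    d = d[24]
v = v - 31
g = v // 16
g = 8 - 16
acc = acc + 30

8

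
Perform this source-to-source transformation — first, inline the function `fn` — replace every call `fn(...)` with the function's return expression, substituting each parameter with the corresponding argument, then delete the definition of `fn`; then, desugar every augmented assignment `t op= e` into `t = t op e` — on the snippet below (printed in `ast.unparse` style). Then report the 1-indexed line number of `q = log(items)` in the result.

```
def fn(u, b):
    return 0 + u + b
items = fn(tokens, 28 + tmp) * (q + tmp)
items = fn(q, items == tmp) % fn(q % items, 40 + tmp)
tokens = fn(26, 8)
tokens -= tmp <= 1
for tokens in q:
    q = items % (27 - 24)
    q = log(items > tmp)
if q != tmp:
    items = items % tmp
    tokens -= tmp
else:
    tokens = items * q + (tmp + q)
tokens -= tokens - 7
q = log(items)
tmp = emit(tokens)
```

14

Transformed code:
items = (0 + tokens + (28 + tmp)) * (q + tmp)
items = (0 + q + (items == tmp)) % (0 + q % items + (40 + tmp))
tokens = 0 + 26 + 8
tokens = tokens - (tmp <= 1)
for tokens in q:
    q = items % (27 - 24)
    q = log(items > tmp)
if q != tmp:
    items = items % tmp
    tokens = tokens - tmp
else:
    tokens = items * q + (tmp + q)
tokens = tokens - (tokens - 7)
q = log(items)
tmp = emit(tokens)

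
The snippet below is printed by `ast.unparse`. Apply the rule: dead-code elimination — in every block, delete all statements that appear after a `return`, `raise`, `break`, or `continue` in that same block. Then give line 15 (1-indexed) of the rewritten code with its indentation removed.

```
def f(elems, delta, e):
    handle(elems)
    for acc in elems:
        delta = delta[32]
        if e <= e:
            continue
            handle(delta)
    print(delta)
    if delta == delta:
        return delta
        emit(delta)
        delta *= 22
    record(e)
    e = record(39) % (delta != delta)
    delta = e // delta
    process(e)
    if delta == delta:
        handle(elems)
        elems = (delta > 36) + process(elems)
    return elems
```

Transformed code:
def f(elems, delta, e):
    handle(elems)
    for acc in elems:
        delta = delta[32]
        if e <= e:
            continue
    print(delta)
    if delta == delta:
        return delta
    record(e)
    e = record(39) % (delta != delta)
    delta = e // delta
    process(e)
    if delta == delta:
        handle(elems)
        elems = (delta > 36) + process(elems)
    return elems

handle(elems)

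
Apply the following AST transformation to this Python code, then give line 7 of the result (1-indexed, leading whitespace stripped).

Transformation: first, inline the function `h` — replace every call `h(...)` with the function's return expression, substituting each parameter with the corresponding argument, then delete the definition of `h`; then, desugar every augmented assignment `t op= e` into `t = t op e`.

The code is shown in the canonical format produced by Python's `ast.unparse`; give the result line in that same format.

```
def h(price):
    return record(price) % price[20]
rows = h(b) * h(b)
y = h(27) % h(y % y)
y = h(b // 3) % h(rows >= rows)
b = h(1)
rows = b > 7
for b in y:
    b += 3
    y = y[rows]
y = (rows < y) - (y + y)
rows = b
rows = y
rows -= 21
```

b = b + 3

Transformed code:
rows = record(b) % b[20] * (record(b) % b[20])
y = record(27) % 27[20] % (record(y % y) % (y % y)[20])
y = record(b // 3) % (b // 3)[20] % (record(rows >= rows) % (rows >= rows)[20])
b = record(1) % 1[20]
rows = b > 7
for b in y:
    b = b + 3
    y = y[rows]
y = (rows < y) - (y + y)
rows = b
rows = y
rows = rows - 21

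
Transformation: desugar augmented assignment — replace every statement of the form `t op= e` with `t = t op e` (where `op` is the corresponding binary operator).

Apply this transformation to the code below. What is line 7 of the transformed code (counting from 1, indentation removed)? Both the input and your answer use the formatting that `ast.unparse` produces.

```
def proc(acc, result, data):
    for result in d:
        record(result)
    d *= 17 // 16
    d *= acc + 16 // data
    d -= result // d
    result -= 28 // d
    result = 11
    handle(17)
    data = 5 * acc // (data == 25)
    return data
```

Transformed code:
def proc(acc, result, data):
    for result in d:
        record(result)
    d = d * (17 // 16)
    d = d * (acc + 16 // data)
    d = d - result // d
    result = result - 28 // d
    result = 11
    handle(17)
    data = 5 * acc // (data == 25)
    return data

result = result - 28 // d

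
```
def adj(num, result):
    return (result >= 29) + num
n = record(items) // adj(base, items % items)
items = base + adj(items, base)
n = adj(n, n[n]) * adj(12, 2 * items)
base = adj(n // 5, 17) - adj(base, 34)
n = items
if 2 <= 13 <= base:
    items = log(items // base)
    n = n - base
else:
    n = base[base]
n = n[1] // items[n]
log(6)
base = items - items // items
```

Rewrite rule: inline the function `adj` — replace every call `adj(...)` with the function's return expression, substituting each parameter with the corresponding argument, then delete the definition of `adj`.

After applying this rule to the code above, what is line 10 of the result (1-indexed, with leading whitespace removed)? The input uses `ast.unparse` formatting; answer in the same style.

Transformed code:
n = record(items) // ((items % items >= 29) + base)
items = base + ((base >= 29) + items)
n = ((n[n] >= 29) + n) * ((2 * items >= 29) + 12)
base = (17 >= 29) + n // 5 - ((34 >= 29) + base)
n = items
if 2 <= 13 <= base:
    items = log(items // base)
    n = n - base
else:
    n = base[base]
n = n[1] // items[n]
log(6)
base = items - items // items

n = base[base]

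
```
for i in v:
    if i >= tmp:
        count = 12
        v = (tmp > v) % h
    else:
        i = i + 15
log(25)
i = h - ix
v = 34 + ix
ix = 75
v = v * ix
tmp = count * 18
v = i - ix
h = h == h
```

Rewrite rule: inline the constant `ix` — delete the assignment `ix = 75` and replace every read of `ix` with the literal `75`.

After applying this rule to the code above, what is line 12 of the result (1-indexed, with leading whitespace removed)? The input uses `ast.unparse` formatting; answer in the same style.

v = i - 75

Transformed code:
for i in v:
    if i >= tmp:
        count = 12
        v = (tmp > v) % h
    else:
        i = i + 15
log(25)
i = h - 75
v = 34 + 75
v = v * 75
tmp = count * 18
v = i - 75
h = h == h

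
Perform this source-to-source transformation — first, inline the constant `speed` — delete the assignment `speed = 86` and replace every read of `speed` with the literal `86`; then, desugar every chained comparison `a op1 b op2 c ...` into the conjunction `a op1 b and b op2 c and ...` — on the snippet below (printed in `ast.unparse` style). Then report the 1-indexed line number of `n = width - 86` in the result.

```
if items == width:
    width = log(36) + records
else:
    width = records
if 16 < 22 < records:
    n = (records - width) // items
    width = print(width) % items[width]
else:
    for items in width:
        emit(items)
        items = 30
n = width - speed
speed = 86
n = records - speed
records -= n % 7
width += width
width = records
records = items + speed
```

12

Transformed code:
if items == width:
    width = log(36) + records
else:
    width = records
if 16 < 22 and 22 < records:
    n = (records - width) // items
    width = print(width) % items[width]
else:
    for items in width:
        emit(items)
        items = 30
n = width - 86
n = records - 86
records -= n % 7
width += width
width = records
records = items + 86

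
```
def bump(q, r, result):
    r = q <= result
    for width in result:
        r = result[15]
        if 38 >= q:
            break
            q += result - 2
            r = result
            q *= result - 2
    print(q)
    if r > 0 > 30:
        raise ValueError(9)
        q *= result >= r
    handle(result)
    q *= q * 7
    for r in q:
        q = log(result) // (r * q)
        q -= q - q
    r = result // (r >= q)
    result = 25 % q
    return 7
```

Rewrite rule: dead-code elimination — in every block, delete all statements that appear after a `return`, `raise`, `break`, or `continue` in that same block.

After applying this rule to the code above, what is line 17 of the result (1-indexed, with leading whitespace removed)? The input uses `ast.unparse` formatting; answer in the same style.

return 7

Transformed code:
def bump(q, r, result):
    r = q <= result
    for width in result:
        r = result[15]
        if 38 >= q:
            break
    print(q)
    if r > 0 > 30:
        raise ValueError(9)
    handle(result)
    q *= q * 7
    for r in q:
        q = log(result) // (r * q)
        q -= q - q
    r = result // (r >= q)
    result = 25 % q
    return 7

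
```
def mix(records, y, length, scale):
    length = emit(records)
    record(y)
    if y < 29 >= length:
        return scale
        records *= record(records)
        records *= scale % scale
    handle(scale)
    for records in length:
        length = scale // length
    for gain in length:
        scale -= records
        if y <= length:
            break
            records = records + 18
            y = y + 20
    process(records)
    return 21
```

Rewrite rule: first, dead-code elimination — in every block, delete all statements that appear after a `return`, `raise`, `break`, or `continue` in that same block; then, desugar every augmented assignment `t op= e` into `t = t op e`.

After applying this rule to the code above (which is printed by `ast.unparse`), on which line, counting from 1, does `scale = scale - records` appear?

10

Transformed code:
def mix(records, y, length, scale):
    length = emit(records)
    record(y)
    if y < 29 >= length:
        return scale
    handle(scale)
    for records in length:
        length = scale // length
    for gain in length:
        scale = scale - records
        if y <= length:
            break
    process(records)
    return 21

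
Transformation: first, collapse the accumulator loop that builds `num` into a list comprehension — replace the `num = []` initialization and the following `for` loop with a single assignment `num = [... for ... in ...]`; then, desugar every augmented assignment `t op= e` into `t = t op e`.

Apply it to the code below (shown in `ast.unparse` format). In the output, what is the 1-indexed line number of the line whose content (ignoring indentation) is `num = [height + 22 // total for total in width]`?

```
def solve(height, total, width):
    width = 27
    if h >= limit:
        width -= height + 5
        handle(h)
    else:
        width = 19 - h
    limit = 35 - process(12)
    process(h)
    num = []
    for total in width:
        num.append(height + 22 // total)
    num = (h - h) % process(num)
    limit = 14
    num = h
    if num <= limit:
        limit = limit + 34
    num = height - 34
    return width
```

10

Transformed code:
def solve(height, total, width):
    width = 27
    if h >= limit:
        width = width - (height + 5)
        handle(h)
    else:
        width = 19 - h
    limit = 35 - process(12)
    process(h)
    num = [height + 22 // total for total in width]
    num = (h - h) % process(num)
    limit = 14
    num = h
    if num <= limit:
        limit = limit + 34
    num = height - 34
    return width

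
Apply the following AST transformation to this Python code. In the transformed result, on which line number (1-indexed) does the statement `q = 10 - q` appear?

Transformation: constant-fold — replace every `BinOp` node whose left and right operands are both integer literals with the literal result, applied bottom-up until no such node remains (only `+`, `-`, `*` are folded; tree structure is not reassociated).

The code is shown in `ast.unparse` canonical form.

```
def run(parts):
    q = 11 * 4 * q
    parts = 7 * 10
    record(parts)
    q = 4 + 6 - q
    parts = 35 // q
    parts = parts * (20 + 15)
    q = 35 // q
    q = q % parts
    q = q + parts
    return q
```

5

Transformed code:
def run(parts):
    q = 44 * q
    parts = 70
    record(parts)
    q = 10 - q
    parts = 35 // q
    parts = parts * 35
    q = 35 // q
    q = q % parts
    q = q + parts
    return q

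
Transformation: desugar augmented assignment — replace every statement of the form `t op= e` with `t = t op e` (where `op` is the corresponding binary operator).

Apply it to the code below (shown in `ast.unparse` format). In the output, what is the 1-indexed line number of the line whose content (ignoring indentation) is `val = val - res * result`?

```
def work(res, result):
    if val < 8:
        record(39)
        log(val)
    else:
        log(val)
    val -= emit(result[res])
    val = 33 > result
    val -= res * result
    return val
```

9

Transformed code:
def work(res, result):
    if val < 8:
        record(39)
        log(val)
    else:
        log(val)
    val = val - emit(result[res])
    val = 33 > result
    val = val - res * result
    return val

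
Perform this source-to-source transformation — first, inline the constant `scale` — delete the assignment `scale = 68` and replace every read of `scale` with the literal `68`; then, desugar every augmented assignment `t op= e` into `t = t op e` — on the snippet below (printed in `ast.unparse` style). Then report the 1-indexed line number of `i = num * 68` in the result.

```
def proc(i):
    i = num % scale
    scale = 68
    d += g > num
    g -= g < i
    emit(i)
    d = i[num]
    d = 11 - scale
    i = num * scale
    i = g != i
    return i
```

Transformed code:
def proc(i):
    i = num % 68
    d = d + (g > num)
    g = g - (g < i)
    emit(i)
    d = i[num]
    d = 11 - 68
    i = num * 68
    i = g != i
    return i

8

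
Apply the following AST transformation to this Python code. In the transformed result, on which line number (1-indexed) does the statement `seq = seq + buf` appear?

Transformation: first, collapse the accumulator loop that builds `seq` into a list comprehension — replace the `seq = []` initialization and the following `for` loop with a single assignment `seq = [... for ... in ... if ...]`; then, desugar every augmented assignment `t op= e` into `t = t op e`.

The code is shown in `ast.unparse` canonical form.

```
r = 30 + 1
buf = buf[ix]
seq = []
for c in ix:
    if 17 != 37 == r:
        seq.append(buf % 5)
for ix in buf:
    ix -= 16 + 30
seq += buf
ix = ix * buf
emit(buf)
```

Transformed code:
r = 30 + 1
buf = buf[ix]
seq = [buf % 5 for c in ix if 17 != 37 == r]
for ix in buf:
    ix = ix - (16 + 30)
seq = seq + buf
ix = ix * buf
emit(buf)

6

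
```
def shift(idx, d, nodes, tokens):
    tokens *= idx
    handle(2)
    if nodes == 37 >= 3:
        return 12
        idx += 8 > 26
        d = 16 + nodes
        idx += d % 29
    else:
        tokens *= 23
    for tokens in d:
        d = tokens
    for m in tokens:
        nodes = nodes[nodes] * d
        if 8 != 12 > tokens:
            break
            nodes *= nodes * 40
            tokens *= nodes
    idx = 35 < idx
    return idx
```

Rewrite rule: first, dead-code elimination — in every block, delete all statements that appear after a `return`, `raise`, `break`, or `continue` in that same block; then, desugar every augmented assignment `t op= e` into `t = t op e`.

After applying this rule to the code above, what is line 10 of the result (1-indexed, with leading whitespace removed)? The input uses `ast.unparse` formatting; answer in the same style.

for m in tokens:

Transformed code:
def shift(idx, d, nodes, tokens):
    tokens = tokens * idx
    handle(2)
    if nodes == 37 >= 3:
        return 12
    else:
        tokens = tokens * 23
    for tokens in d:
        d = tokens
    for m in tokens:
        nodes = nodes[nodes] * d
        if 8 != 12 > tokens:
            break
    idx = 35 < idx
    return idx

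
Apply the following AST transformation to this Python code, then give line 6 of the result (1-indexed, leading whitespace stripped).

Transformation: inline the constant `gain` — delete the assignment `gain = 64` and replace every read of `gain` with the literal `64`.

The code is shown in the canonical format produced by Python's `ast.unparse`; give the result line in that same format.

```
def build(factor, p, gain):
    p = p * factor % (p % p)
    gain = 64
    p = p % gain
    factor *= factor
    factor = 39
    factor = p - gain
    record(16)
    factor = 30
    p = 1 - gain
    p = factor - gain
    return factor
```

factor = p - 64

Transformed code:
def build(factor, p, gain):
    p = p * factor % (p % p)
    p = p % 64
    factor *= factor
    factor = 39
    factor = p - 64
    record(16)
    factor = 30
    p = 1 - 64
    p = factor - 64
    return factor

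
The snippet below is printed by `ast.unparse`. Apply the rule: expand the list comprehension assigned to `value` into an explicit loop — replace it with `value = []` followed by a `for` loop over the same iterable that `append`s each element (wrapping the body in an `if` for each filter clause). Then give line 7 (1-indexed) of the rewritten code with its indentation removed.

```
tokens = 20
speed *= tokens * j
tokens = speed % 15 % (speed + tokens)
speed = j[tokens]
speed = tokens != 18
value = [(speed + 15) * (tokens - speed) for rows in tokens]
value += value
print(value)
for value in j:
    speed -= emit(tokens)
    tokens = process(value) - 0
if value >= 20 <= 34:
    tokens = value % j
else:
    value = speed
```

for rows in tokens:

Transformed code:
tokens = 20
speed *= tokens * j
tokens = speed % 15 % (speed + tokens)
speed = j[tokens]
speed = tokens != 18
value = []
for rows in tokens:
    value.append((speed + 15) * (tokens - speed))
value += value
print(value)
for value in j:
    speed -= emit(tokens)
    tokens = process(value) - 0
if value >= 20 <= 34:
    tokens = value % j
else:
    value = speed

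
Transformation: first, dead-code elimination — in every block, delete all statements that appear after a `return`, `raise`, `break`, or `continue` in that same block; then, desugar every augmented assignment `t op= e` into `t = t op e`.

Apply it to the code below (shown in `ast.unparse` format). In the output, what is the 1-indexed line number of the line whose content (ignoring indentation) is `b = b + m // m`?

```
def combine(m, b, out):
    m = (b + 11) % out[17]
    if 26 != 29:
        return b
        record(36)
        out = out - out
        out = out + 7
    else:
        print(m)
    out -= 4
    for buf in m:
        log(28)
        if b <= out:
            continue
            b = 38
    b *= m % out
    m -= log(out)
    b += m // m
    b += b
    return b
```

14

Transformed code:
def combine(m, b, out):
    m = (b + 11) % out[17]
    if 26 != 29:
        return b
    else:
        print(m)
    out = out - 4
    for buf in m:
        log(28)
        if b <= out:
            continue
    b = b * (m % out)
    m = m - log(out)
    b = b + m // m
    b = b + b
    return b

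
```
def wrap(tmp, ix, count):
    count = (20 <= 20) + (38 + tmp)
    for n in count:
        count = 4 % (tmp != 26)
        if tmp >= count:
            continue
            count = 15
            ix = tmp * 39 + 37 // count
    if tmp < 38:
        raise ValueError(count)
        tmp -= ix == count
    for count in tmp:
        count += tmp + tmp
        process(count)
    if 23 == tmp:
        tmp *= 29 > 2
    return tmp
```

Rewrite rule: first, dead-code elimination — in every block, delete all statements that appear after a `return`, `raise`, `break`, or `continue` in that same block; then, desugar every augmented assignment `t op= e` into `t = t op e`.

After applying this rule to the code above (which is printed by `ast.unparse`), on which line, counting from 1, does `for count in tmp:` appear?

Transformed code:
def wrap(tmp, ix, count):
    count = (20 <= 20) + (38 + tmp)
    for n in count:
        count = 4 % (tmp != 26)
        if tmp >= count:
            continue
    if tmp < 38:
        raise ValueError(count)
    for count in tmp:
        count = count + (tmp + tmp)
        process(count)
    if 23 == tmp:
        tmp = tmp * (29 > 2)
    return tmp

9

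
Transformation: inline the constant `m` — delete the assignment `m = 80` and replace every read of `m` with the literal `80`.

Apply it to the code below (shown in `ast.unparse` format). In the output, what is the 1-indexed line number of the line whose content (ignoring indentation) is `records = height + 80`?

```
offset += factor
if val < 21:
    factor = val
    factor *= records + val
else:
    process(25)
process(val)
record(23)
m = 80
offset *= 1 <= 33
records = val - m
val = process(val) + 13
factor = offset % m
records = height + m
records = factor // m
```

13

Transformed code:
offset += factor
if val < 21:
    factor = val
    factor *= records + val
else:
    process(25)
process(val)
record(23)
offset *= 1 <= 33
records = val - 80
val = process(val) + 13
factor = offset % 80
records = height + 80
records = factor // 80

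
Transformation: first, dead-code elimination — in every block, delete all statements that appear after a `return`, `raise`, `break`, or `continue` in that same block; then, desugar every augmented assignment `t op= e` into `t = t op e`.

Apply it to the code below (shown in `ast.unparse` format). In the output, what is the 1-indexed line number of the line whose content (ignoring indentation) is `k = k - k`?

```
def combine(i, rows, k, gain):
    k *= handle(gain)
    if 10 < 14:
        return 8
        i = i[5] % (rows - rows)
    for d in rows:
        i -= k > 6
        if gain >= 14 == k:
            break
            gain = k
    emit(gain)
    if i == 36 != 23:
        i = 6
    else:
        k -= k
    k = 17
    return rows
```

Transformed code:
def combine(i, rows, k, gain):
    k = k * handle(gain)
    if 10 < 14:
        return 8
    for d in rows:
        i = i - (k > 6)
        if gain >= 14 == k:
            break
    emit(gain)
    if i == 36 != 23:
        i = 6
    else:
        k = k - k
    k = 17
    return rows

13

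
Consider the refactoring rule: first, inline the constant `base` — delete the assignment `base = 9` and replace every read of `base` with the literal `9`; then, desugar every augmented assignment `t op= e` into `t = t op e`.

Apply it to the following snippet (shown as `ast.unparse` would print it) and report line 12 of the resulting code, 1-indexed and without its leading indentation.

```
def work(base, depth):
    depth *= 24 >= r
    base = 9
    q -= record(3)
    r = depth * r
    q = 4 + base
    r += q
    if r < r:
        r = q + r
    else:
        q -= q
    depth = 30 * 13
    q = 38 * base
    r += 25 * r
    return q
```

Transformed code:
def work(base, depth):
    depth = depth * (24 >= r)
    q = q - record(3)
    r = depth * r
    q = 4 + 9
    r = r + q
    if r < r:
        r = q + r
    else:
        q = q - q
    depth = 30 * 13
    q = 38 * 9
    r = r + 25 * r
    return q

q = 38 * 9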